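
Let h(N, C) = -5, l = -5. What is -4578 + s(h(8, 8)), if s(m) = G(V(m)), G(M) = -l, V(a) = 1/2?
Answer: -4573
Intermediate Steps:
V(a) = ½
G(M) = 5 (G(M) = -1*(-5) = 5)
s(m) = 5
-4578 + s(h(8, 8)) = -4578 + 5 = -4573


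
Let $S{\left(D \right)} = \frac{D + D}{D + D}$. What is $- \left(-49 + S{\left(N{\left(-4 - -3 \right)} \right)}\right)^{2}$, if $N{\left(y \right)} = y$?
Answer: $-2304$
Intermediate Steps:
$S{\left(D \right)} = 1$ ($S{\left(D \right)} = \frac{2 D}{2 D} = 2 D \frac{1}{2 D} = 1$)
$- \left(-49 + S{\left(N{\left(-4 - -3 \right)} \right)}\right)^{2} = - \left(-49 + 1\right)^{2} = - \left(-48\right)^{2} = \left(-1\right) 2304 = -2304$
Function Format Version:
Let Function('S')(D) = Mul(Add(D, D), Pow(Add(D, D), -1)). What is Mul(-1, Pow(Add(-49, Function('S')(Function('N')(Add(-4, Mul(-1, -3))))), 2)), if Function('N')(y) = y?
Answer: -2304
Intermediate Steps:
Function('S')(D) = 1 (Function('S')(D) = Mul(Mul(2, D), Pow(Mul(2, D), -1)) = Mul(Mul(2, D), Mul(Rational(1, 2), Pow(D, -1))) = 1)
Mul(-1, Pow(Add(-49, Function('S')(Function('N')(Add(-4, Mul(-1, -3))))), 2)) = Mul(-1, Pow(Add(-49, 1), 2)) = Mul(-1, Pow(-48, 2)) = Mul(-1, 2304) = -2304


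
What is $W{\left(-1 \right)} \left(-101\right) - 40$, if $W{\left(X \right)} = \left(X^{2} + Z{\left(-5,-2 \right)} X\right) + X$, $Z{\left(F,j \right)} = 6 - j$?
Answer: $768$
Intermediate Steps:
$W{\left(X \right)} = X^{2} + 9 X$ ($W{\left(X \right)} = \left(X^{2} + \left(6 - -2\right) X\right) + X = \left(X^{2} + \left(6 + 2\right) X\right) + X = \left(X^{2} + 8 X\right) + X = X^{2} + 9 X$)
$W{\left(-1 \right)} \left(-101\right) - 40 = - (9 - 1) \left(-101\right) - 40 = \left(-1\right) 8 \left(-101\right) - 40 = \left(-8\right) \left(-101\right) - 40 = 808 - 40 = 768$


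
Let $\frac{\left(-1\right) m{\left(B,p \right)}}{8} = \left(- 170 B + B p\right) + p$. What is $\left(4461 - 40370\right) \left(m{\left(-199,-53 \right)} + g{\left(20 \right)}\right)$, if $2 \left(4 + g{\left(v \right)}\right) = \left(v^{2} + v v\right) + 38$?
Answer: $12718141893$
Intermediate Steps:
$m{\left(B,p \right)} = - 8 p + 1360 B - 8 B p$ ($m{\left(B,p \right)} = - 8 \left(\left(- 170 B + B p\right) + p\right) = - 8 \left(p - 170 B + B p\right) = - 8 p + 1360 B - 8 B p$)
$g{\left(v \right)} = 15 + v^{2}$ ($g{\left(v \right)} = -4 + \frac{\left(v^{2} + v v\right) + 38}{2} = -4 + \frac{\left(v^{2} + v^{2}\right) + 38}{2} = -4 + \frac{2 v^{2} + 38}{2} = -4 + \frac{38 + 2 v^{2}}{2} = -4 + \left(19 + v^{2}\right) = 15 + v^{2}$)
$\left(4461 - 40370\right) \left(m{\left(-199,-53 \right)} + g{\left(20 \right)}\right) = \left(4461 - 40370\right) \left(\left(\left(-8\right) \left(-53\right) + 1360 \left(-199\right) - \left(-1592\right) \left(-53\right)\right) + \left(15 + 20^{2}\right)\right) = - 35909 \left(\left(424 - 270640 - 84376\right) + \left(15 + 400\right)\right) = - 35909 \left(-354592 + 415\right) = \left(-35909\right) \left(-354177\right) = 12718141893$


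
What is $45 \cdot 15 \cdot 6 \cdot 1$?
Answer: $4050$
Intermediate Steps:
$45 \cdot 15 \cdot 6 \cdot 1 = 675 \cdot 6 = 4050$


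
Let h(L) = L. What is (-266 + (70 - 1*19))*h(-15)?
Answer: 3225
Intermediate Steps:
(-266 + (70 - 1*19))*h(-15) = (-266 + (70 - 1*19))*(-15) = (-266 + (70 - 19))*(-15) = (-266 + 51)*(-15) = -215*(-15) = 3225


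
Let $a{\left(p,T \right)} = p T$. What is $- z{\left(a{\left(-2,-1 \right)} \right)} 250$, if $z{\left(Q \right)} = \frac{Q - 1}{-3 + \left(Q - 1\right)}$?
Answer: $125$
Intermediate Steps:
$a{\left(p,T \right)} = T p$
$z{\left(Q \right)} = \frac{-1 + Q}{-4 + Q}$ ($z{\left(Q \right)} = \frac{-1 + Q}{-3 + \left(-1 + Q\right)} = \frac{-1 + Q}{-4 + Q}$)
$- z{\left(a{\left(-2,-1 \right)} \right)} 250 = - \frac{-1 - -2}{-4 - -2} \cdot 250 = - \frac{-1 + 2}{-4 + 2} \cdot 250 = - \frac{1}{-2} \cdot 1 \cdot 250 = - \left(- \frac{1}{2}\right) 1 \cdot 250 = - \frac{\left(-1\right) 250}{2} = \left(-1\right) \left(-125\right) = 125$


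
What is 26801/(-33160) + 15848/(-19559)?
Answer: -1049720439/648576440 ≈ -1.6185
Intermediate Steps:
26801/(-33160) + 15848/(-19559) = 26801*(-1/33160) + 15848*(-1/19559) = -26801/33160 - 15848/19559 = -1049720439/648576440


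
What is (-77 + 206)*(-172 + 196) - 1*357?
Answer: 2739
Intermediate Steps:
(-77 + 206)*(-172 + 196) - 1*357 = 129*24 - 357 = 3096 - 357 = 2739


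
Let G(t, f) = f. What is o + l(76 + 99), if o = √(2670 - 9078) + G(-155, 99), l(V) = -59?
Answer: 40 + 6*I*√178 ≈ 40.0 + 80.05*I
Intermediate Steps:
o = 99 + 6*I*√178 (o = √(2670 - 9078) + 99 = √(-6408) + 99 = 6*I*√178 + 99 = 99 + 6*I*√178 ≈ 99.0 + 80.05*I)
o + l(76 + 99) = (99 + 6*I*√178) - 59 = 40 + 6*I*√178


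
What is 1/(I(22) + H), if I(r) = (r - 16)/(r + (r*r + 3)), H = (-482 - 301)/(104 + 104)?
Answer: -105872/397299 ≈ -0.26648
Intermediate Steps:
H = -783/208 ≈ -3.7644
I(r) = (-16 + r)/(3 + r + r²) (I(r) = (-16 + r)/(r + (r² + 3)) = (-16 + r)/(r + (3 + r²)) = (-16 + r)/(3 + r + r²))
1/(I(22) + H) = 1/((-16 + 22)/(3 + 22 + 22²) - 783/208) = 1/(6/(3 + 22 + 484) - 783/208) = 1/(6/509 - 783/208) = 1/(-397299/105872) = -105872/397299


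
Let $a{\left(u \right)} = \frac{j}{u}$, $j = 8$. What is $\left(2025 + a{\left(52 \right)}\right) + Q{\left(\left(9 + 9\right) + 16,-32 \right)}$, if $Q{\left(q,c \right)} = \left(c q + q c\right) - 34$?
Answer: $- \frac{2403}{13} \approx -184.85$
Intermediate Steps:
$Q{\left(q,c \right)} = -34 + 2 c q$ ($Q{\left(q,c \right)} = \left(c q + c q\right) - 34 = 2 c q - 34 = -34 + 2 c q$)
$a{\left(u \right)} = \frac{8}{u}$
$\left(2025 + a{\left(52 \right)}\right) + Q{\left(\left(9 + 9\right) + 16,-32 \right)} = \left(2025 + \frac{8}{52}\right) + \left(-34 + 2 \left(-32\right) \left(\left(9 + 9\right) + 16\right)\right) = \left(2025 + 8 \cdot \frac{1}{52}\right) + \left(-34 + 2 \left(-32\right) \left(18 + 16\right)\right) = \left(2025 + \frac{2}{13}\right) + \left(-34 + 2 \left(-32\right) 34\right) = \frac{26327}{13} - 2210 = - \frac{2403}{13}$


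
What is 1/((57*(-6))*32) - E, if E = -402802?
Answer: 4408265087/10944 ≈ 4.0280e+5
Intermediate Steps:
1/((57*(-6))*32) - E = 1/((57*(-6))*32) - 1*(-402802) = 1/(-342*32) + 402802 = 1/(-10944) + 402802 = -1/10944 + 402802 = 4408265087/10944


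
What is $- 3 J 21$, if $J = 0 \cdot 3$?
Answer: $0$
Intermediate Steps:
$J = 0$
$- 3 J 21 = \left(-3\right) 0 \cdot 21 = 0 \cdot 21 = 0$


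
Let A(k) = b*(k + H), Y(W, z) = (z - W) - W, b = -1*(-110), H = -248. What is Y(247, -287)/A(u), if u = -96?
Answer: 71/3440 ≈ 0.020640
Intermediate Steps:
b = 110
Y(W, z) = z - 2*W
A(k) = -27280 + 110*k (A(k) = 110*(k - 248) = 110*(-248 + k) = -27280 + 110*k)
Y(247, -287)/A(u) = (-287 - 2*247)/(-27280 + 110*(-96)) = (-287 - 494)/(-27280 - 10560) = -781/(-37840) = -781*(-1/37840) = 71/3440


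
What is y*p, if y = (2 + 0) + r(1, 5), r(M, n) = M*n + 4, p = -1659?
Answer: -18249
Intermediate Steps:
r(M, n) = 4 + M*n
y = 11 (y = (2 + 0) + (4 + 1*5) = 2 + (4 + 5) = 2 + 9 = 11)
y*p = 11*(-1659) = -18249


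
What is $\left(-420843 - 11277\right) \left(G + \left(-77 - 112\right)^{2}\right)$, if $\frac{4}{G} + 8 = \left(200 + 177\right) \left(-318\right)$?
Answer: $- \frac{925327415134200}{59947} \approx -1.5436 \cdot 10^{10}$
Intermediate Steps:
$G = - \frac{2}{59947}$ ($G = \frac{4}{-8 + \left(200 + 177\right) \left(-318\right)} = \frac{4}{-8 + 377 \left(-318\right)} = \frac{4}{-8 - 119886} = \frac{4}{-119894} = 4 \left(- \frac{1}{119894}\right) = - \frac{2}{59947} \approx -3.3363 \cdot 10^{-5}$)
$\left(-420843 - 11277\right) \left(G + \left(-77 - 112\right)^{2}\right) = \left(-420843 - 11277\right) \left(- \frac{2}{59947} + \left(-77 - 112\right)^{2}\right) = - 432120 \left(- \frac{2}{59947} + \left(-189\right)^{2}\right) = - 432120 \left(- \frac{2}{59947} + 35721\right) = \left(-432120\right) \frac{2141366785}{59947} = - \frac{925327415134200}{59947}$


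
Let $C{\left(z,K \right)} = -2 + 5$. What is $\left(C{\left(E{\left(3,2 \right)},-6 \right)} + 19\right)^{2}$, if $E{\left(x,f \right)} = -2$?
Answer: $484$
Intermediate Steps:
$C{\left(z,K \right)} = 3$
$\left(C{\left(E{\left(3,2 \right)},-6 \right)} + 19\right)^{2} = \left(3 + 19\right)^{2} = 22^{2} = 484$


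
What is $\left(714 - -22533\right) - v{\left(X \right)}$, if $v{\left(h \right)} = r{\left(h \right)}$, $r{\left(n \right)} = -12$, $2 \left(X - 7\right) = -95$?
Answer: $23259$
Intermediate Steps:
$X = - \frac{81}{2}$ ($X = 7 + \frac{1}{2} \left(-95\right) = 7 - \frac{95}{2} = - \frac{81}{2} \approx -40.5$)
$v{\left(h \right)} = -12$
$\left(714 - -22533\right) - v{\left(X \right)} = \left(714 - -22533\right) - -12 = \left(714 + 22533\right) + 12 = 23247 + 12 = 23259$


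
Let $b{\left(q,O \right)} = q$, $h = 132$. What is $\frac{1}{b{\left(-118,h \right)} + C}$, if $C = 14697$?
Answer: $\frac{1}{14579} \approx 6.8592 \cdot 10^{-5}$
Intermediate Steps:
$\frac{1}{b{\left(-118,h \right)} + C} = \frac{1}{-118 + 14697} = \frac{1}{14579}$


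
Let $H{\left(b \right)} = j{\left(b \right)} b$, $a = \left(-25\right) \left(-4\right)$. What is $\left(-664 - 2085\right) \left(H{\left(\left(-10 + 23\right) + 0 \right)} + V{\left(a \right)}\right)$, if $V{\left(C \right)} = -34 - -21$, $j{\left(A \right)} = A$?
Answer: $-428844$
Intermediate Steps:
$a = 100$
$H{\left(b \right)} = b^{2}$ ($H{\left(b \right)} = b b = b^{2}$)
$V{\left(C \right)} = -13$ ($V{\left(C \right)} = -34 + 21 = -13$)
$\left(-664 - 2085\right) \left(H{\left(\left(-10 + 23\right) + 0 \right)} + V{\left(a \right)}\right) = \left(-664 - 2085\right) \left(\left(\left(-10 + 23\right) + 0\right)^{2} - 13\right) = - 2749 \left(\left(13 + 0\right)^{2} - 13\right) = - 2749 \left(13^{2} - 13\right) = - 2749 \left(169 - 13\right) = \left(-2749\right) 156 = -428844$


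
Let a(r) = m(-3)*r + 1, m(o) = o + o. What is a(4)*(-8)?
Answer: 184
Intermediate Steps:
m(o) = 2*o
a(r) = 1 - 6*r (a(r) = (2*(-3))*r + 1 = -6*r + 1 = 1 - 6*r)
a(4)*(-8) = (1 - 6*4)*(-8) = (1 - 24)*(-8) = -23*(-8) = 184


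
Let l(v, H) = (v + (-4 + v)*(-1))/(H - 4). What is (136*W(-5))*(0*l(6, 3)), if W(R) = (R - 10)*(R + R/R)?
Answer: 0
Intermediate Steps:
l(v, H) = 4/(-4 + H) (l(v, H) = (v + (4 - v))/(-4 + H) = 4/(-4 + H))
W(R) = (1 + R)*(-10 + R) (W(R) = (-10 + R)*(R + 1) = (-10 + R)*(1 + R) = (1 + R)*(-10 + R))
(136*W(-5))*(0*l(6, 3)) = (136*(-10 + (-5)**2 - 9*(-5)))*(0*(4/(-4 + 3))) = (136*(-10 + 25 + 45))*(0*(4/(-1))) = (136*60)*(0*(4*(-1))) = 8160*(0*(-4)) = 8160*0 = 0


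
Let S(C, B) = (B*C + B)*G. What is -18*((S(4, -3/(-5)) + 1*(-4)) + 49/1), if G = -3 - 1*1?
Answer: -594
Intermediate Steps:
G = -4 (G = -3 - 1 = -4)
S(C, B) = -4*B - 4*B*C (S(C, B) = (B*C + B)*(-4) = (B + B*C)*(-4) = -4*B - 4*B*C)
-18*((S(4, -3/(-5)) + 1*(-4)) + 49/1) = -18*((-4*(-3/(-5))*(1 + 4) + 1*(-4)) + 49/1) = -18*((-4*(-3*(-1/5))*5 - 4) + 49*1) = -18*((-4*3/5*5 - 4) + 49) = -18*((-12 - 4) + 49) = -18*(-16 + 49) = -18*33 = -594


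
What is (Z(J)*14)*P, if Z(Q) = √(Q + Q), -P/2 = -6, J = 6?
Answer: 336*√3 ≈ 581.97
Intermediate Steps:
P = 12 (P = -2*(-6) = 12)
Z(Q) = √2*√Q (Z(Q) = √(2*Q) = √2*√Q)
(Z(J)*14)*P = ((√2*√6)*14)*12 = ((2*√3)*14)*12 = (28*√3)*12 = 336*√3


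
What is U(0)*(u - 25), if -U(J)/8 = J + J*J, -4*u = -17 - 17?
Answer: 0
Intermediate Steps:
u = 17/2 (u = -(-17 - 17)/4 = -¼*(-34) = 17/2 ≈ 8.5000)
U(J) = -8*J - 8*J² (U(J) = -8*(J + J*J) = -8*(J + J²) = -8*J - 8*J²)
U(0)*(u - 25) = (-8*0*(1 + 0))*(17/2 - 25) = -8*0*1*(-33/2) = 0*(-33/2) = 0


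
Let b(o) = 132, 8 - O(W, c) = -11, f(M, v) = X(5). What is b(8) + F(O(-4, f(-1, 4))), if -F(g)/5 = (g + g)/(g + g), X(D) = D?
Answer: 127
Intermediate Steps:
f(M, v) = 5
O(W, c) = 19 (O(W, c) = 8 - 1*(-11) = 8 + 11 = 19)
F(g) = -5 (F(g) = -5*(g + g)/(g + g) = -5*2*g/(2*g) = -5*2*g*1/(2*g) = -5*1 = -5)
b(8) + F(O(-4, f(-1, 4))) = 132 - 5 = 127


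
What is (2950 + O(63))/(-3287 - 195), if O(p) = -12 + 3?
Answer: -2941/3482 ≈ -0.84463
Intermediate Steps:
O(p) = -9
(2950 + O(63))/(-3287 - 195) = (2950 - 9)/(-3287 - 195) = 2941/(-3482) = 2941*(-1/3482) = -2941/3482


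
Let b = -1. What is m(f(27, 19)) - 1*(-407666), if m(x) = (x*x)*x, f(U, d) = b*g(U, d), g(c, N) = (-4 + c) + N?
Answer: 333578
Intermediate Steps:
g(c, N) = -4 + N + c
f(U, d) = 4 - U - d (f(U, d) = -(-4 + d + U) = -(-4 + U + d) = 4 - U - d)
m(x) = x³ (m(x) = x²*x = x³)
m(f(27, 19)) - 1*(-407666) = (4 - 1*27 - 1*19)³ - 1*(-407666) = (4 - 27 - 19)³ + 407666 = (-42)³ + 407666 = -74088 + 407666 = 333578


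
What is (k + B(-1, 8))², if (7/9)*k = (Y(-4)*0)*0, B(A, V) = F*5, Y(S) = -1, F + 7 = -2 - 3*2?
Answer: 5625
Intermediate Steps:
F = -15 (F = -7 + (-2 - 3*2) = -7 + (-2 - 6) = -7 - 8 = -15)
B(A, V) = -75 (B(A, V) = -15*5 = -75)
k = 0 (k = 9*(-1*0*0)/7 = 9*(0*0)/7 = (9/7)*0 = 0)
(k + B(-1, 8))² = (0 - 75)² = (-75)² = 5625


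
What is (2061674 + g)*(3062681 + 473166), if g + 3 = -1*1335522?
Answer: 2567551763203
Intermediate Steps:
g = -1335525 (g = -3 - 1*1335522 = -3 - 1335522 = -1335525)
(2061674 + g)*(3062681 + 473166) = (2061674 - 1335525)*(3062681 + 473166) = 726149*3535847 = 2567551763203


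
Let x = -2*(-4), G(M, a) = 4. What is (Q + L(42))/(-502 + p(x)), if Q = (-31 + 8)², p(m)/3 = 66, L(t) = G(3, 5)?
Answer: -533/304 ≈ -1.7533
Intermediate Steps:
L(t) = 4
x = 8
p(m) = 198 (p(m) = 3*66 = 198)
Q = 529 (Q = (-23)² = 529)
(Q + L(42))/(-502 + p(x)) = (529 + 4)/(-502 + 198) = 533/(-304) = 533*(-1/304) = -533/304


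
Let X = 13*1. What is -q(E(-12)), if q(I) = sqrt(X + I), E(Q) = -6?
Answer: -sqrt(7) ≈ -2.6458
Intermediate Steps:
X = 13
q(I) = sqrt(13 + I)
-q(E(-12)) = -sqrt(13 - 6) = -sqrt(7)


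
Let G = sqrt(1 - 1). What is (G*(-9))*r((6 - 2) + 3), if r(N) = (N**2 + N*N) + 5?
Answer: 0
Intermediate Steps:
G = 0 (G = sqrt(0) = 0)
r(N) = 5 + 2*N**2 (r(N) = (N**2 + N**2) + 5 = 2*N**2 + 5 = 5 + 2*N**2)
(G*(-9))*r((6 - 2) + 3) = (0*(-9))*(5 + 2*((6 - 2) + 3)**2) = 0*(5 + 2*(4 + 3)**2) = 0*(5 + 2*7**2) = 0*(5 + 2*49) = 0*(5 + 98) = 0*103 = 0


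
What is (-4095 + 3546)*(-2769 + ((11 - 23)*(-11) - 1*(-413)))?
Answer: 1220976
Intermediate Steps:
(-4095 + 3546)*(-2769 + ((11 - 23)*(-11) - 1*(-413))) = -549*(-2769 + (-12*(-11) + 413)) = -549*(-2769 + (132 + 413)) = -549*(-2769 + 545) = -549*(-2224) = 1220976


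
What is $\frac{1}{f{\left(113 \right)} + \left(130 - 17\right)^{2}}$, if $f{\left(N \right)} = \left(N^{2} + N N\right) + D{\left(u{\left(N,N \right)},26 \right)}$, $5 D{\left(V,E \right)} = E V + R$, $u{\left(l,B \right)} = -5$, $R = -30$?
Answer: $\frac{1}{38275} \approx 2.6127 \cdot 10^{-5}$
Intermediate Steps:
$D{\left(V,E \right)} = -6 + \frac{E V}{5}$ ($D{\left(V,E \right)} = \frac{E V - 30}{5} = \frac{-30 + E V}{5} = -6 + \frac{E V}{5}$)
$f{\left(N \right)} = -32 + 2 N^{2}$ ($f{\left(N \right)} = \left(N^{2} + N N\right) + \left(-6 + \frac{1}{5} \cdot 26 \left(-5\right)\right) = \left(N^{2} + N^{2}\right) - 32 = 2 N^{2} - 32 = -32 + 2 N^{2}$)
$\frac{1}{f{\left(113 \right)} + \left(130 - 17\right)^{2}} = \frac{1}{\left(-32 + 2 \cdot 113^{2}\right) + \left(130 - 17\right)^{2}} = \frac{1}{\left(-32 + 2 \cdot 12769\right) + 113^{2}} = \frac{1}{\left(-32 + 25538\right) + 12769} = \frac{1}{25506 + 12769} = \frac{1}{38275}$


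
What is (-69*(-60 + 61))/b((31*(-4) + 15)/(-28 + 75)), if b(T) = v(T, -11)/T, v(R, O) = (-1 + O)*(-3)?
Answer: 2507/564 ≈ 4.4450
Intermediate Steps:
v(R, O) = 3 - 3*O
b(T) = 36/T (b(T) = (3 - 3*(-11))/T = (3 + 33)/T = 36/T)
(-69*(-60 + 61))/b((31*(-4) + 15)/(-28 + 75)) = (-69*(-60 + 61))/((36/(((31*(-4) + 15)/(-28 + 75))))) = (-69*1)/((36/(((-124 + 15)/47)))) = -69/(36/((-109*1/47))) = -69/(36/(-109/47)) = -69/(36*(-47/109)) = -69/(-1692/109) = -69*(-109/1692) = 2507/564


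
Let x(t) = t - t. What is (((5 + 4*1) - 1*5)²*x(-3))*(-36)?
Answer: 0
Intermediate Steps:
x(t) = 0
(((5 + 4*1) - 1*5)²*x(-3))*(-36) = (((5 + 4*1) - 1*5)²*0)*(-36) = (((5 + 4) - 5)²*0)*(-36) = ((9 - 5)²*0)*(-36) = (4²*0)*(-36) = (16*0)*(-36) = 0*(-36) = 0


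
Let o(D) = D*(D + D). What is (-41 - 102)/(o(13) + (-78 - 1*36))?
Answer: -143/224 ≈ -0.63839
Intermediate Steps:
o(D) = 2*D**2 (o(D) = D*(2*D) = 2*D**2)
(-41 - 102)/(o(13) + (-78 - 1*36)) = (-41 - 102)/(2*13**2 + (-78 - 1*36)) = -143/(2*169 + (-78 - 36)) = -143/(338 - 114) = -143/224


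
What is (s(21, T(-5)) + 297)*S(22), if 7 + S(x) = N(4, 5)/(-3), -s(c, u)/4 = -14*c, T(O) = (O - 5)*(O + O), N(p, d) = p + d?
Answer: -14730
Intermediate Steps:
N(p, d) = d + p
T(O) = 2*O*(-5 + O) (T(O) = (-5 + O)*(2*O) = 2*O*(-5 + O))
s(c, u) = 56*c (s(c, u) = -(-56)*c = 56*c)
S(x) = -10 (S(x) = -7 + (5 + 4)/(-3) = -7 + 9*(-⅓) = -7 - 3 = -10)
(s(21, T(-5)) + 297)*S(22) = (56*21 + 297)*(-10) = (1176 + 297)*(-10) = 1473*(-10) = -14730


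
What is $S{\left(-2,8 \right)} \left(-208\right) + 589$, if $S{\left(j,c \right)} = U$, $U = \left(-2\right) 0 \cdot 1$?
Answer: $589$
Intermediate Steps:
$U = 0$ ($U = 0 \cdot 1 = 0$)
$S{\left(j,c \right)} = 0$
$S{\left(-2,8 \right)} \left(-208\right) + 589 = 0 \left(-208\right) + 589 = 0 + 589 = 589$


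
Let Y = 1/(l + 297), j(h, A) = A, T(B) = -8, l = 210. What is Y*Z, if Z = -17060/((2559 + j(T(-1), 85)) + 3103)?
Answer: -17060/2913729 ≈ -0.0058550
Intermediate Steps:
Z = -17060/5747 (Z = -17060/((2559 + 85) + 3103) = -17060/(2644 + 3103) = -17060/5747 ≈ -2.9685)
Y = 1/507 (Y = 1/(210 + 297) = 1/507 ≈ 0.0019724)
Y*Z = (1/507)*(-17060/5747) = -17060/2913729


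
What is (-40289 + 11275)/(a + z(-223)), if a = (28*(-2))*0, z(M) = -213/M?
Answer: -6470122/213 ≈ -30376.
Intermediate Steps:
a = 0 (a = -56*0 = 0)
(-40289 + 11275)/(a + z(-223)) = (-40289 + 11275)/(0 - 213/(-223)) = -29014/(0 - 213*(-1/223)) = -29014/(0 + 213/223) = -29014/213/223 = -29014*223/213 = -6470122/213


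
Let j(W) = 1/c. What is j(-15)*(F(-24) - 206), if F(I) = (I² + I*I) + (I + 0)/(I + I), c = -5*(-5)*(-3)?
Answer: -631/50 ≈ -12.620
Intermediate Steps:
c = -75 (c = 25*(-3) = -75)
j(W) = -1/75 (j(W) = 1/(-75) = -1/75)
F(I) = ½ + 2*I² (F(I) = (I² + I²) + I/((2*I)) = 2*I² + I*(1/(2*I)) = 2*I² + ½ = ½ + 2*I²)
j(-15)*(F(-24) - 206) = -((½ + 2*(-24)²) - 206)/75 = -((½ + 2*576) - 206)/75 = -((½ + 1152) - 206)/75 = -(2305/2 - 206)/75 = -1/75*1893/2 = -631/50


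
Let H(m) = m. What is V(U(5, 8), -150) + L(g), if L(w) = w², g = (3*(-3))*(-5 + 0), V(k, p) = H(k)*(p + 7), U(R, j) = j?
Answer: 881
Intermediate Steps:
V(k, p) = k*(7 + p) (V(k, p) = k*(p + 7) = k*(7 + p))
g = 45 (g = -9*(-5) = 45)
V(U(5, 8), -150) + L(g) = 8*(7 - 150) + 45² = 8*(-143) + 2025 = -1144 + 2025 = 881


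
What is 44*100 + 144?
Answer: 4544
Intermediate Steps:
44*100 + 144 = 4400 + 144 = 4544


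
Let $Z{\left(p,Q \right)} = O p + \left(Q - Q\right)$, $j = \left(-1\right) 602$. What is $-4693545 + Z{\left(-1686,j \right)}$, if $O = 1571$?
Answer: $-7342251$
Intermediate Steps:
$j = -602$
$Z{\left(p,Q \right)} = 1571 p$ ($Z{\left(p,Q \right)} = 1571 p + \left(Q - Q\right) = 1571 p + 0 = 1571 p$)
$-4693545 + Z{\left(-1686,j \right)} = -4693545 + 1571 \left(-1686\right) = -4693545 - 2648706 = -7342251$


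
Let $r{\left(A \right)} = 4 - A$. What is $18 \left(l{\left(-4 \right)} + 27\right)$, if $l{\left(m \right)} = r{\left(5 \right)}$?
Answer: $468$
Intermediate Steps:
$l{\left(m \right)} = -1$ ($l{\left(m \right)} = 4 - 5 = -1$)
$18 \left(l{\left(-4 \right)} + 27\right) = 18 \left(-1 + 27\right) = 18 \cdot 26 = 468$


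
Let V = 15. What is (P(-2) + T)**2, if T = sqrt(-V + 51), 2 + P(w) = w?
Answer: 4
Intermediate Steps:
P(w) = -2 + w
T = 6 (T = sqrt(-1*15 + 51) = sqrt(-15 + 51) = sqrt(36) = 6)
(P(-2) + T)**2 = ((-2 - 2) + 6)**2 = (-4 + 6)**2 = 2**2 = 4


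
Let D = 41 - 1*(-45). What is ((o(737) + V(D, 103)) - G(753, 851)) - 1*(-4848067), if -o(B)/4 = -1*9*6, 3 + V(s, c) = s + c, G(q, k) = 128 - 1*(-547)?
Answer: 4847794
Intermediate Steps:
G(q, k) = 675 (G(q, k) = 128 + 547 = 675)
D = 86 (D = 41 + 45 = 86)
V(s, c) = -3 + c + s (V(s, c) = -3 + (s + c) = -3 + (c + s) = -3 + c + s)
o(B) = 216 (o(B) = -4*(-1*9)*6 = -(-36)*6 = -4*(-54) = 216)
((o(737) + V(D, 103)) - G(753, 851)) - 1*(-4848067) = ((216 + (-3 + 103 + 86)) - 1*675) - 1*(-4848067) = ((216 + 186) - 675) + 4848067 = (402 - 675) + 4848067 = -273 + 4848067 = 4847794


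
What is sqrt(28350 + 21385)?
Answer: 7*sqrt(1015) ≈ 223.01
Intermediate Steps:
sqrt(28350 + 21385) = sqrt(49735) = 7*sqrt(1015)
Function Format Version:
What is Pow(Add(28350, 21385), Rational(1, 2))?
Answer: Mul(7, Pow(1015, Rational(1, 2))) ≈ 223.01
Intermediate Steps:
Pow(Add(28350, 21385), Rational(1, 2)) = Pow(49735, Rational(1, 2)) = Mul(7, Pow(1015, Rational(1, 2)))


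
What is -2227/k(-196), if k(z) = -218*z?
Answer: -2227/42728 ≈ -0.052120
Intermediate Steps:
-2227/k(-196) = -2227/((-218*(-196))) = -2227/42728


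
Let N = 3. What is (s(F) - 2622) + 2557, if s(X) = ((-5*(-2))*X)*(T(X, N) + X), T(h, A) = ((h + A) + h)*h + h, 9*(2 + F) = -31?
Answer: -1319915/729 ≈ -1810.6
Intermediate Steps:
F = -49/9 (F = -2 + (⅑)*(-31) = -2 - 31/9 = -49/9 ≈ -5.4444)
T(h, A) = h + h*(A + 2*h) (T(h, A) = ((A + h) + h)*h + h = (A + 2*h)*h + h = h*(A + 2*h) + h = h + h*(A + 2*h))
s(X) = 10*X*(X + X*(4 + 2*X)) (s(X) = ((-5*(-2))*X)*(X*(1 + 3 + 2*X) + X) = (10*X)*(X*(4 + 2*X) + X) = (10*X)*(X + X*(4 + 2*X)) = 10*X*(X + X*(4 + 2*X)))
(s(F) - 2622) + 2557 = ((-49/9)²*(50 + 20*(-49/9)) - 2622) + 2557 = (2401*(50 - 980/9)/81 - 2622) + 2557 = ((2401/81)*(-530/9) - 2622) + 2557 = (-1272530/729 - 2622) + 2557 = -3183968/729 + 2557 = -1319915/729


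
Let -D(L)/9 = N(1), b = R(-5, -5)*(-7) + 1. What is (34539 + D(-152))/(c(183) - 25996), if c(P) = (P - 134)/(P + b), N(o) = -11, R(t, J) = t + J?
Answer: -8798052/6602935 ≈ -1.3324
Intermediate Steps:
R(t, J) = J + t
b = 71 (b = (-5 - 5)*(-7) + 1 = -10*(-7) + 1 = 70 + 1 = 71)
c(P) = (-134 + P)/(71 + P) (c(P) = (P - 134)/(P + 71) = (-134 + P)/(71 + P))
D(L) = 99 (D(L) = -9*(-11) = 99)
(34539 + D(-152))/(c(183) - 25996) = (34539 + 99)/((-134 + 183)/(71 + 183) - 25996) = 34638/(49/254 - 25996) = 34638/(-6602935/254) = 34638*(-254/6602935) = -8798052/6602935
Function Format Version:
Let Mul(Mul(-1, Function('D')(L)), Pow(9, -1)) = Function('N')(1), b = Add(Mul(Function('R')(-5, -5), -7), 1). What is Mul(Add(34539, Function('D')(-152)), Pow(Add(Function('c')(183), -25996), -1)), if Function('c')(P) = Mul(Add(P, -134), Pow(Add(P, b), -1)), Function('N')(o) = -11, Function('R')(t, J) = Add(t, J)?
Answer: Rational(-8798052, 6602935) ≈ -1.3324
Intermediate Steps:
Function('R')(t, J) = Add(J, t)
b = 71 (b = Add(Mul(Add(-5, -5), -7), 1) = Add(Mul(-10, -7), 1) = Add(70, 1) = 71)
Function('c')(P) = Mul(Pow(Add(71, P), -1), Add(-134, P)) (Function('c')(P) = Mul(Add(P, -134), Pow(Add(P, 71), -1)) = Mul(Add(-134, P), Pow(Add(71, P), -1)) = Mul(Pow(Add(71, P), -1), Add(-134, P)))
Function('D')(L) = 99 (Function('D')(L) = Mul(-9, -11) = 99)
Mul(Add(34539, Function('D')(-152)), Pow(Add(Function('c')(183), -25996), -1)) = Mul(Add(34539, 99), Pow(Add(Mul(Pow(Add(71, 183), -1), Add(-134, 183)), -25996), -1)) = Mul(34638, Pow(Add(Mul(Pow(254, -1), 49), -25996), -1)) = Mul(34638, Pow(Add(Mul(Rational(1, 254), 49), -25996), -1)) = Mul(34638, Pow(Add(Rational(49, 254), -25996), -1)) = Mul(34638, Pow(Rational(-6602935, 254), -1)) = Mul(34638, Rational(-254, 6602935)) = Rational(-8798052, 6602935)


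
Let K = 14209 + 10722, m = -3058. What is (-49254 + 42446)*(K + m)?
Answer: -148911384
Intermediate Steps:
K = 24931
(-49254 + 42446)*(K + m) = (-49254 + 42446)*(24931 - 3058) = -6808*21873 = -148911384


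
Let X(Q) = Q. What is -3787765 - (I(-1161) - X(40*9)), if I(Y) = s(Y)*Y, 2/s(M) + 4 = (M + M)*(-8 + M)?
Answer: -5140292576674/1357207 ≈ -3.7874e+6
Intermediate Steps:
s(M) = 2/(-4 + 2*M*(-8 + M)) (s(M) = 2/(-4 + (M + M)*(-8 + M)) = 2/(-4 + (2*M)*(-8 + M)) = 2/(-4 + 2*M*(-8 + M)))
I(Y) = Y/(-2 + Y**2 - 8*Y)
-3787765 - (I(-1161) - X(40*9)) = -3787765 - (-1161/(-2 + (-1161)**2 - 8*(-1161)) - 40*9) = -3787765 - (-1161/(-2 + 1347921 + 9288) - 1*360) = -3787765 - (-1161/1357207 - 360) = -3787765 - 1*(-488595681/1357207) = -3787765 + 488595681/1357207 = -5140292576674/1357207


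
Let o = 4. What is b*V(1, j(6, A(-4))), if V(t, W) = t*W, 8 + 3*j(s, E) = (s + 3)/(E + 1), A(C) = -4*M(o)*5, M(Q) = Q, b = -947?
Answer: 607027/237 ≈ 2561.3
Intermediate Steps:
A(C) = -80 (A(C) = -4*4*5 = -16*5 = -80)
j(s, E) = -8/3 + (3 + s)/(3*(1 + E)) (j(s, E) = -8/3 + ((s + 3)/(E + 1))/3 = -8/3 + ((3 + s)/(1 + E))/3 = -8/3 + (3 + s)/(3*(1 + E)))
V(t, W) = W*t
b*V(1, j(6, A(-4))) = -947*(-5 + 6 - 8*(-80))/(3*(1 - 80)) = -947*(⅓)*(-5 + 6 + 640)/(-79) = -947*(⅓)*(-1/79)*641 = -(-607027)/237 = -947*(-641/237) = 607027/237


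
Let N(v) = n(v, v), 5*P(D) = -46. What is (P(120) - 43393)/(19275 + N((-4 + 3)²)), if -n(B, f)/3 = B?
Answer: -72337/32120 ≈ -2.2521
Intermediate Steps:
n(B, f) = -3*B
P(D) = -46/5 (P(D) = (⅕)*(-46) = -46/5)
N(v) = -3*v
(P(120) - 43393)/(19275 + N((-4 + 3)²)) = (-46/5 - 43393)/(19275 - 3*(-4 + 3)²) = -217011/(5*(19275 - 3*(-1)²)) = -217011/(5*(19275 - 3*1)) = -217011/(5*(19275 - 3)) = -217011/5/19272 = -217011/5*1/19272 = -72337/32120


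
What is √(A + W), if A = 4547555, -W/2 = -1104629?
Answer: 3*√750757 ≈ 2599.4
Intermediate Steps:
W = 2209258 (W = -2*(-1104629) = 2209258)
√(A + W) = √(4547555 + 2209258) = √6756813 = 3*√750757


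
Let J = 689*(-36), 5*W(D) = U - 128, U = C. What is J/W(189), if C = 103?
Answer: 24804/5 ≈ 4960.8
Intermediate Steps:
U = 103
W(D) = -5 (W(D) = (103 - 128)/5 = (⅕)*(-25) = -5)
J = -24804
J/W(189) = -24804/(-5) = -24804*(-⅕) = 24804/5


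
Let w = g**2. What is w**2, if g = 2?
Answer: 16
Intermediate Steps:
w = 4 (w = 2**2 = 4)
w**2 = 4**2 = 16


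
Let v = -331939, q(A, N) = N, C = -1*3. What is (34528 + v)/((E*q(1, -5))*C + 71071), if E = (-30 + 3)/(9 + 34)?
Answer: -12788673/3055648 ≈ -4.1853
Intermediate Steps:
C = -3
E = -27/43 ≈ -0.62791
(34528 + v)/((E*q(1, -5))*C + 71071) = (34528 - 331939)/(-27/43*(-5)*(-3) + 71071) = -297411/((135/43)*(-3) + 71071) = -297411/(-405/43 + 71071) = -297411/3055648/43 = -297411*43/3055648 = -12788673/3055648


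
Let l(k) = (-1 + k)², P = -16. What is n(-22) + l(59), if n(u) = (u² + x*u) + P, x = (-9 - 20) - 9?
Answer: 4668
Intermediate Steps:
x = -38 (x = -29 - 9 = -38)
n(u) = -16 + u² - 38*u (n(u) = (u² - 38*u) - 16 = -16 + u² - 38*u)
n(-22) + l(59) = (-16 + (-22)² - 38*(-22)) + (-1 + 59)² = (-16 + 484 + 836) + 58² = 1304 + 3364 = 4668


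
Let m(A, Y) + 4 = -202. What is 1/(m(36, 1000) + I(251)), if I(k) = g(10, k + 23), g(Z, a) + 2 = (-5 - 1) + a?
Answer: 1/60 ≈ 0.016667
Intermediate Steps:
g(Z, a) = -8 + a (g(Z, a) = -2 + ((-5 - 1) + a) = -2 + (-6 + a) = -8 + a)
m(A, Y) = -206 (m(A, Y) = -4 - 202 = -206)
I(k) = 15 + k (I(k) = -8 + (k + 23) = -8 + (23 + k) = 15 + k)
1/(m(36, 1000) + I(251)) = 1/(-206 + (15 + 251)) = 1/(-206 + 266) = 1/60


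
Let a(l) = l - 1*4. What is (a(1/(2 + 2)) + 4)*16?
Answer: 4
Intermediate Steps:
a(l) = -4 + l (a(l) = l - 4 = -4 + l)
(a(1/(2 + 2)) + 4)*16 = ((-4 + 1/(2 + 2)) + 4)*16 = ((-4 + 1/4) + 4)*16 = ((-4 + ¼) + 4)*16 = (-15/4 + 4)*16 = (¼)*16 = 4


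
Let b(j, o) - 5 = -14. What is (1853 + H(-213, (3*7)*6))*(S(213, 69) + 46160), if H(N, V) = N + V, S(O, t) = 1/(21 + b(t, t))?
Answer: 489112243/6 ≈ 8.1519e+7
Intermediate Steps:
b(j, o) = -9 (b(j, o) = 5 - 14 = -9)
S(O, t) = 1/12 (S(O, t) = 1/(21 - 9) = 1/12)
(1853 + H(-213, (3*7)*6))*(S(213, 69) + 46160) = (1853 + (-213 + (3*7)*6))*(1/12 + 46160) = (1853 + (-213 + 21*6))*(553921/12) = (1853 + (-213 + 126))*(553921/12) = (1853 - 87)*(553921/12) = 1766*(553921/12) = 489112243/6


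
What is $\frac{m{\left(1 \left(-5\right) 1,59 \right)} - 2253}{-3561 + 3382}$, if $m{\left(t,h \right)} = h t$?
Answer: $\frac{2548}{179} \approx 14.235$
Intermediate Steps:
$\frac{m{\left(1 \left(-5\right) 1,59 \right)} - 2253}{-3561 + 3382} = \frac{59 \cdot 1 \left(-5\right) 1 - 2253}{-3561 + 3382} = \frac{59 \left(\left(-5\right) 1\right) - 2253}{-179} = \left(59 \left(-5\right) - 2253\right) \left(- \frac{1}{179}\right) = \left(-295 - 2253\right) \left(- \frac{1}{179}\right) = \left(-2548\right) \left(- \frac{1}{179}\right) = \frac{2548}{179}$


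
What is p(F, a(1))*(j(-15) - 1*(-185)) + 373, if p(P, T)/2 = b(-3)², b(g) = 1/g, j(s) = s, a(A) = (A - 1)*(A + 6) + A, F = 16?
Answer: 3697/9 ≈ 410.78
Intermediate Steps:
a(A) = A + (-1 + A)*(6 + A) (a(A) = (-1 + A)*(6 + A) + A = A + (-1 + A)*(6 + A))
p(P, T) = 2/9 (p(P, T) = 2*(1/(-3))² = 2*(-⅓)² = 2*(⅑) = 2/9)
p(F, a(1))*(j(-15) - 1*(-185)) + 373 = 2*(-15 - 1*(-185))/9 + 373 = 2*(-15 + 185)/9 + 373 = (2/9)*170 + 373 = 340/9 + 373 = 3697/9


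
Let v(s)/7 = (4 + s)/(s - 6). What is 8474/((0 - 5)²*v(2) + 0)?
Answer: -16948/525 ≈ -32.282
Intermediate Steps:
v(s) = 7*(4 + s)/(-6 + s) (v(s) = 7*((4 + s)/(s - 6)) = 7*((4 + s)/(-6 + s)) = 7*(4 + s)/(-6 + s))
8474/((0 - 5)²*v(2) + 0) = 8474/((0 - 5)²*(7*(4 + 2)/(-6 + 2)) + 0) = 8474/((-5)²*(7*6/(-4)) + 0) = 8474/(25*(7*(-¼)*6) + 0) = 8474/(25*(-21/2) + 0) = 8474/(-525/2 + 0) = 8474/(-525/2) = 8474*(-2/525) = -16948/525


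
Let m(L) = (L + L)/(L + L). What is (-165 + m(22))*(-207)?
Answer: 33948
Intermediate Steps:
m(L) = 1 (m(L) = (2*L)/((2*L)) = (2*L)*(1/(2*L)) = 1)
(-165 + m(22))*(-207) = (-165 + 1)*(-207) = -164*(-207) = 33948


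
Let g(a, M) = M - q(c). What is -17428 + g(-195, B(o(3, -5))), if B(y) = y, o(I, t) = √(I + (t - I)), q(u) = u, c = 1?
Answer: -17429 + I*√5 ≈ -17429.0 + 2.2361*I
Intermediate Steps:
o(I, t) = √t
g(a, M) = -1 + M (g(a, M) = M - 1*1 = M - 1 = -1 + M)
-17428 + g(-195, B(o(3, -5))) = -17428 + (-1 + √(-5)) = -17428 + (-1 + I*√5) = -17429 + I*√5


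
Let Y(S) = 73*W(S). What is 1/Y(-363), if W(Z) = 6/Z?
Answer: -121/146 ≈ -0.82877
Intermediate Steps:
Y(S) = 438/S (Y(S) = 73*(6/S) = 438/S)
1/Y(-363) = 1/(438/(-363)) = 1/(438*(-1/363)) = 1/(-146/121) = -121/146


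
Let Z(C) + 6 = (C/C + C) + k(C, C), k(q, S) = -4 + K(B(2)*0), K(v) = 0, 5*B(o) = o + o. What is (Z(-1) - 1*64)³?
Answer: -405224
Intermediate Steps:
B(o) = 2*o/5 (B(o) = (o + o)/5 = (2*o)/5 = 2*o/5)
k(q, S) = -4 (k(q, S) = -4 + 0 = -4)
Z(C) = -9 + C (Z(C) = -6 + ((C/C + C) - 4) = -6 + ((1 + C) - 4) = -6 + (-3 + C) = -9 + C)
(Z(-1) - 1*64)³ = ((-9 - 1) - 1*64)³ = (-10 - 64)³ = (-74)³ = -405224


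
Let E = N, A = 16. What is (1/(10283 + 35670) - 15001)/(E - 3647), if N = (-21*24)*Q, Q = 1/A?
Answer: 1378681904/338076221 ≈ 4.0780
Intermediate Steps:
Q = 1/16 ≈ 0.062500
N = -63/2 (N = -21*24*(1/16) = -504*1/16 = -63/2 ≈ -31.500)
E = -63/2 ≈ -31.500
(1/(10283 + 35670) - 15001)/(E - 3647) = (1/(10283 + 35670) - 15001)/(-63/2 - 3647) = (1/45953 - 15001)/(-7357/2) = (1/45953 - 15001)*(-2/7357) = -689340952/45953*(-2/7357) = 1378681904/338076221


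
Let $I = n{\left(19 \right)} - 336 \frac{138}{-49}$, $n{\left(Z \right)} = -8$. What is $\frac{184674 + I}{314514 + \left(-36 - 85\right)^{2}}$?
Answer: $\frac{1299286}{2304085} \approx 0.56391$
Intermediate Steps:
$I = \frac{6568}{7}$ ($I = -8 - 336 \frac{138}{-49} = -8 - 336 \cdot 138 \left(- \frac{1}{49}\right) = -8 - - \frac{6624}{7} = -8 + \frac{6624}{7} = \frac{6568}{7} \approx 938.29$)
$\frac{184674 + I}{314514 + \left(-36 - 85\right)^{2}} = \frac{184674 + \frac{6568}{7}}{314514 + \left(-36 - 85\right)^{2}} = \frac{1299286}{7 \left(314514 + \left(-121\right)^{2}\right)} = \frac{1299286}{7 \left(314514 + 14641\right)} = \frac{1299286}{7 \cdot 329155} = \frac{1299286}{7} \cdot \frac{1}{329155} = \frac{1299286}{2304085}$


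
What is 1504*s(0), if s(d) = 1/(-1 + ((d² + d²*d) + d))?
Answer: -1504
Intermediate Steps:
s(d) = 1/(-1 + d + d² + d³) (s(d) = 1/(-1 + ((d² + d³) + d)) = 1/(-1 + (d + d² + d³)) = 1/(-1 + d + d² + d³))
1504*s(0) = 1504/(-1 + 0 + 0² + 0³) = 1504/(-1 + 0 + 0 + 0) = 1504/(-1) = 1504*(-1) = -1504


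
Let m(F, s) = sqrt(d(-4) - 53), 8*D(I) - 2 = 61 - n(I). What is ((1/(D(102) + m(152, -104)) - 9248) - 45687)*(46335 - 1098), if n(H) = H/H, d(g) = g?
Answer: 45237*(-219740*sqrt(57) + 1702981*I)/(-31*I + 4*sqrt(57)) ≈ -2.4851e+9 - 2917.5*I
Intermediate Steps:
n(H) = 1
D(I) = 31/4 (D(I) = 1/4 + (61 - 1*1)/8 = 1/4 + (61 - 1)/8 = 1/4 + (1/8)*60 = 1/4 + 15/2 = 31/4)
m(F, s) = I*sqrt(57) (m(F, s) = sqrt(-4 - 53) = sqrt(-57) = I*sqrt(57))
((1/(D(102) + m(152, -104)) - 9248) - 45687)*(46335 - 1098) = ((1/(31/4 + I*sqrt(57)) - 9248) - 45687)*(46335 - 1098) = ((-9248 + 1/(31/4 + I*sqrt(57))) - 45687)*45237 = (-54935 + 1/(31/4 + I*sqrt(57)))*45237 = -2485094595 + 45237/(31/4 + I*sqrt(57))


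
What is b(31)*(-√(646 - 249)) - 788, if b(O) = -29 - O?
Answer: -788 + 60*√397 ≈ 407.49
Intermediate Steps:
b(31)*(-√(646 - 249)) - 788 = (-29 - 1*31)*(-√(646 - 249)) - 788 = (-29 - 31)*(-√397) - 788 = -(-60)*√397 - 788 = 60*√397 - 788 = -788 + 60*√397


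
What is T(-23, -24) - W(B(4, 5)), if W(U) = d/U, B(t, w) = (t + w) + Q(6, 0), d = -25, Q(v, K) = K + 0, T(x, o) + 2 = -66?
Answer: -587/9 ≈ -65.222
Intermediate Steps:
T(x, o) = -68 (T(x, o) = -2 - 66 = -68)
Q(v, K) = K
B(t, w) = t + w (B(t, w) = (t + w) + 0 = t + w)
W(U) = -25/U
T(-23, -24) - W(B(4, 5)) = -68 - (-25)/(4 + 5) = -68 - (-25)/9 = -68 - 1*(-25/9) = -68 + 25/9 = -587/9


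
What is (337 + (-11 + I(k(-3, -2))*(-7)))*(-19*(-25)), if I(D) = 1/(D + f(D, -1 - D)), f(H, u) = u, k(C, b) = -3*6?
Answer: 158175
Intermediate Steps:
k(C, b) = -18
I(D) = -1 (I(D) = 1/(D + (-1 - D)) = 1/(-1) = -1)
(337 + (-11 + I(k(-3, -2))*(-7)))*(-19*(-25)) = (337 + (-11 - 1*(-7)))*(-19*(-25)) = (337 + (-11 + 7))*475 = (337 - 4)*475 = 333*475 = 158175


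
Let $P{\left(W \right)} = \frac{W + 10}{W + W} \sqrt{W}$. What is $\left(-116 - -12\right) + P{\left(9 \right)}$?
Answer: $- \frac{605}{6} \approx -100.83$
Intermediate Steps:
$P{\left(W \right)} = \frac{10 + W}{2 \sqrt{W}}$ ($P{\left(W \right)} = \frac{10 + W}{2 W} \sqrt{W} = \frac{10 + W}{2 \sqrt{W}}$)
$\left(-116 - -12\right) + P{\left(9 \right)} = \left(-116 - -12\right) + \frac{10 + 9}{2 \cdot 3} = \left(-116 + 12\right) + \frac{1}{2} \cdot \frac{1}{3} \cdot 19 = -104 + \frac{19}{6} = - \frac{605}{6}$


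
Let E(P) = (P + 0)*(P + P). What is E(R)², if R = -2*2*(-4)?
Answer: 262144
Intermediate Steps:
R = 16 (R = -4*(-4) = 16)
E(P) = 2*P² (E(P) = P*(2*P) = 2*P²)
E(R)² = (2*16²)² = (2*256)² = 512² = 262144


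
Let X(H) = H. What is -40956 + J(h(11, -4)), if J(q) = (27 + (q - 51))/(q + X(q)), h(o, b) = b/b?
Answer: -81935/2 ≈ -40968.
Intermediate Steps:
h(o, b) = 1
J(q) = (-24 + q)/(2*q) (J(q) = (27 + (q - 51))/(q + q) = (27 + (-51 + q))/((2*q)) = (-24 + q)*(1/(2*q)) = (-24 + q)/(2*q))
-40956 + J(h(11, -4)) = -40956 + (½)*(-24 + 1)/1 = -40956 + (½)*1*(-23) = -40956 - 23/2 = -81935/2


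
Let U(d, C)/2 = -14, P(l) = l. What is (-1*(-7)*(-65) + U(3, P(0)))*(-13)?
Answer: 6279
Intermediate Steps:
U(d, C) = -28 (U(d, C) = 2*(-14) = -28)
(-1*(-7)*(-65) + U(3, P(0)))*(-13) = (-1*(-7)*(-65) - 28)*(-13) = (7*(-65) - 28)*(-13) = (-455 - 28)*(-13) = -483*(-13) = 6279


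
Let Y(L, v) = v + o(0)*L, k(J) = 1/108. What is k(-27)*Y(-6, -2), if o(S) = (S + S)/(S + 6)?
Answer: -1/54 ≈ -0.018519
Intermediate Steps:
o(S) = 2*S/(6 + S) (o(S) = (2*S)/(6 + S) = 2*S/(6 + S))
k(J) = 1/108
Y(L, v) = v (Y(L, v) = v + (2*0/(6 + 0))*L = v + (2*0/6)*L = v + (2*0*(⅙))*L = v + 0*L = v + 0 = v)
k(-27)*Y(-6, -2) = (1/108)*(-2) = -1/54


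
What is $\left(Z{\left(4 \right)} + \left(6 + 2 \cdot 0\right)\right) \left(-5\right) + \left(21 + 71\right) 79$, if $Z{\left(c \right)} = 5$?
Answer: $7213$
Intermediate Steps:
$\left(Z{\left(4 \right)} + \left(6 + 2 \cdot 0\right)\right) \left(-5\right) + \left(21 + 71\right) 79 = \left(5 + \left(6 + 2 \cdot 0\right)\right) \left(-5\right) + \left(21 + 71\right) 79 = \left(5 + \left(6 + 0\right)\right) \left(-5\right) + 92 \cdot 79 = \left(5 + 6\right) \left(-5\right) + 7268 = 11 \left(-5\right) + 7268 = -55 + 7268 = 7213$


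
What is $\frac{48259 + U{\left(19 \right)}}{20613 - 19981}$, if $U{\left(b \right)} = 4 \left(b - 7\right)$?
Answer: $\frac{48307}{632} \approx 76.435$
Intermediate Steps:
$U{\left(b \right)} = -28 + 4 b$ ($U{\left(b \right)} = 4 \left(-7 + b\right) = -28 + 4 b$)
$\frac{48259 + U{\left(19 \right)}}{20613 - 19981} = \frac{48259 + \left(-28 + 4 \cdot 19\right)}{20613 - 19981} = \frac{48259 + \left(-28 + 76\right)}{632} = \left(48259 + 48\right) \frac{1}{632} = 48307 \cdot \frac{1}{632} = \frac{48307}{632}$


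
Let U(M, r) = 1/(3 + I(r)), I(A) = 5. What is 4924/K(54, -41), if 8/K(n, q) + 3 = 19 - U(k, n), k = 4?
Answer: 156337/16 ≈ 9771.1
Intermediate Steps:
U(M, r) = ⅛ (U(M, r) = 1/(3 + 5) = 1/8 = ⅛)
K(n, q) = 64/127 (K(n, q) = 8/(-3 + (19 - 1*⅛)) = 8/(-3 + (19 - ⅛)) = 8/(-3 + 151/8) = 8/(127/8) = 8*(8/127) = 64/127)
4924/K(54, -41) = 4924/(64/127) = 4924*(127/64) = 156337/16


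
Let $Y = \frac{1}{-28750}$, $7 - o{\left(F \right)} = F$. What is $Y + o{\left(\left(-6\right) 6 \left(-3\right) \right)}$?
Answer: $- \frac{2903751}{28750} \approx -101.0$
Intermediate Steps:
$o{\left(F \right)} = 7 - F$
$Y = - \frac{1}{28750} \approx -3.4783 \cdot 10^{-5}$
$Y + o{\left(\left(-6\right) 6 \left(-3\right) \right)} = - \frac{1}{28750} + \left(7 - \left(-6\right) 6 \left(-3\right)\right) = - \frac{1}{28750} + \left(7 - \left(-36\right) \left(-3\right)\right) = - \frac{1}{28750} + \left(7 - 108\right) = - \frac{1}{28750} - 101 = - \frac{2903751}{28750}$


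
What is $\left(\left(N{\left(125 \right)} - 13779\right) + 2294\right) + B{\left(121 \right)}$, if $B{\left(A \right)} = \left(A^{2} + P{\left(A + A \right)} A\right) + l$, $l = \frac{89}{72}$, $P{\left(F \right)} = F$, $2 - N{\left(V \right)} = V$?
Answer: $\frac{2326769}{72} \approx 32316.0$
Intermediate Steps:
$N{\left(V \right)} = 2 - V$
$l = \frac{89}{72}$ ($l = 89 \cdot \frac{1}{72} = \frac{89}{72} \approx 1.2361$)
$B{\left(A \right)} = \frac{89}{72} + 3 A^{2}$ ($B{\left(A \right)} = \left(A^{2} + \left(A + A\right) A\right) + \frac{89}{72} = \left(A^{2} + 2 A A\right) + \frac{89}{72} = \left(A^{2} + 2 A^{2}\right) + \frac{89}{72} = 3 A^{2} + \frac{89}{72} = \frac{89}{72} + 3 A^{2}$)
$\left(\left(N{\left(125 \right)} - 13779\right) + 2294\right) + B{\left(121 \right)} = \left(\left(\left(2 - 125\right) - 13779\right) + 2294\right) + \left(\frac{89}{72} + 3 \cdot 121^{2}\right) = \left(\left(\left(2 - 125\right) - 13779\right) + 2294\right) + \left(\frac{89}{72} + 3 \cdot 14641\right) = \left(\left(-123 - 13779\right) + 2294\right) + \left(\frac{89}{72} + 43923\right) = \left(-13902 + 2294\right) + \frac{3162545}{72} = -11608 + \frac{3162545}{72} = \frac{2326769}{72}$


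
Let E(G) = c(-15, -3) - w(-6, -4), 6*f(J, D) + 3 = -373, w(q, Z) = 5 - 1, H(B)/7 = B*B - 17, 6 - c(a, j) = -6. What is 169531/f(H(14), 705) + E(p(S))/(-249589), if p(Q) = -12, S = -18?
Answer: -126939219781/46922732 ≈ -2705.3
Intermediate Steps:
c(a, j) = 12 (c(a, j) = 6 - 1*(-6) = 6 + 6 = 12)
H(B) = -119 + 7*B**2 (H(B) = 7*(B*B - 17) = 7*(B**2 - 17) = 7*(-17 + B**2) = -119 + 7*B**2)
w(q, Z) = 4
f(J, D) = -188/3 (f(J, D) = -1/2 + (1/6)*(-373) = -1/2 - 373/6 = -188/3)
E(G) = 8 (E(G) = 12 - 1*4 = 12 - 4 = 8)
169531/f(H(14), 705) + E(p(S))/(-249589) = 169531/(-188/3) + 8/(-249589) = 169531*(-3/188) + 8*(-1/249589) = -508593/188 - 8/249589 = -126939219781/46922732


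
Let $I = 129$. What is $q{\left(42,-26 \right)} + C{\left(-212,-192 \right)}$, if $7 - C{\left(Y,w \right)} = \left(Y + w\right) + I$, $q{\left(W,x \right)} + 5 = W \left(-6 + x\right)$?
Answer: $-1067$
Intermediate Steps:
$q{\left(W,x \right)} = -5 + W \left(-6 + x\right)$
$C{\left(Y,w \right)} = -122 - Y - w$ ($C{\left(Y,w \right)} = 7 - \left(\left(Y + w\right) + 129\right) = 7 - \left(129 + Y + w\right) = -122 - Y - w$)
$q{\left(42,-26 \right)} + C{\left(-212,-192 \right)} = \left(-5 - 252 + 42 \left(-26\right)\right) - -282 = \left(-5 - 252 - 1092\right) + \left(-122 + 212 + 192\right) = -1349 + 282 = -1067$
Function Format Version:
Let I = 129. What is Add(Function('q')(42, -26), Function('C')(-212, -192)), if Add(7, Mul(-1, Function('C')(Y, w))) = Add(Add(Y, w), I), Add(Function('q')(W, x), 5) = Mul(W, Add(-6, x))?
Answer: -1067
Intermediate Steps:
Function('q')(W, x) = Add(-5, Mul(W, Add(-6, x)))
Function('C')(Y, w) = Add(-122, Mul(-1, Y), Mul(-1, w)) (Function('C')(Y, w) = Add(7, Mul(-1, Add(Add(Y, w), 129))) = Add(7, Mul(-1, Add(129, Y, w))) = Add(7, Add(-129, Mul(-1, Y), Mul(-1, w))) = Add(-122, Mul(-1, Y), Mul(-1, w)))
Add(Function('q')(42, -26), Function('C')(-212, -192)) = Add(Add(-5, Mul(-6, 42), Mul(42, -26)), Add(-122, Mul(-1, -212), Mul(-1, -192))) = Add(Add(-5, -252, -1092), Add(-122, 212, 192)) = Add(-1349, 282) = -1067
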